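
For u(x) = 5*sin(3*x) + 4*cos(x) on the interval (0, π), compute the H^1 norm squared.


||u||_{H^1(0,π)}^2 = 141*π

u'(x) = -4*sin(x) + 15*cos(3*x).
Expand u² and (u')² and integrate term by term on (0, π), using: for integers n ≥ 1, ∫_0^π sin²(nx) dx = ∫_0^π cos²(nx) dx = π/2; for n ≠ n', ∫_0^π sin(nx)sin(n'x) dx = ∫_0^π cos(nx)cos(n'x) dx = 0; and by product-to-sum, ∫_0^π sin(nx)cos(n'x) dx = ½∫_0^π [sin((n+n')x) + sin((n−n')x)] dx, which is 0 when n+n' is even and 2n/(n²−n'²) when n+n' is odd (it need not vanish on (0, π)).
  u² squared terms: (4)²·∫cos(x)² dx = 16·π/2 = 8*π;  (5)²·∫sin(3x)² dx = 25·π/2 = 25*π/2.
  u² cross terms: 2·(4)·(5)·∫cos(x)·sin(3x) dx = 40·(0) = 0.
  So ∫_0^π u² dx = 8*π + 25*π/2 + 0 = 41*π/2.
  (u')² squared terms: (-4)²·∫sin(x)² dx = 16·π/2 = 8*π;  (15)²·∫cos(3x)² dx = 225·π/2 = 225*π/2.
  (u')² cross terms: 2·(-4)·(15)·∫sin(x)·cos(3x) dx = -120·(0) = 0.
  So ∫_0^π (u')² dx = 8*π + 225*π/2 + 0 = 241*π/2.
||u||_{H^1}^2 = (41*π/2) + (241*π/2) = 141*π.


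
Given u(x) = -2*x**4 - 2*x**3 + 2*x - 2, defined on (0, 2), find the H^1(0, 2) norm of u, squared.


||u||_{H^1}^2 = 865216/315

The H^1 norm (squared) on an interval (0, L) is
  ||u||_{H^1}^2 = ∫_0^L u(x)^2 dx + ∫_0^L u'(x)^2 dx.
Compute u'(x) = -8*x**3 - 6*x**2 + 2.
Then u(x)^2 = 4*x**8 + 8*x**7 + 4*x**6 - 8*x**5 + 8*x**3 + 4*x**2 - 8*x + 4 and u'(x)^2 = 64*x**6 + 96*x**5 + 36*x**4 - 32*x**3 - 24*x**2 + 4.
Integrate each monomial from 0 to 2 using ∫_0^2 c·x^n dx = c·2^(n+1)/(n+1):
  ∫_0^2 u(x)^2 dx = ∫_0^2 (4*x^8 + 8*x^7 + 4*x^6 - 8*x^5 + 8*x^3 + 4*x^2 - 8*x + 4) dx. Term by term:
    ∫_0^2 4*x^8 dx = 2048/9;  ∫_0^2 8*x^7 dx = 256;  ∫_0^2 4*x^6 dx = 512/7;
    ∫_0^2 -8*x^5 dx = -256/3;  ∫_0^2 8*x^3 dx = 32;  ∫_0^2 4*x^2 dx = 32/3;
    ∫_0^2 -8*x dx = -16;  ∫_0^2 4 dx = 8.
  Sum: 2048/9 + 256 + 512/7 − 256/3 + 32 + 32/3 − 16 + 8 = 31880/63.
  ∫_0^2 u'(x)^2 dx = ∫_0^2 (64*x^6 + 96*x^5 + 36*x^4 - 32*x^3 - 24*x^2 + 4) dx. Term by term:
    ∫_0^2 64*x^6 dx = 8192/7;  ∫_0^2 96*x^5 dx = 1024;  ∫_0^2 36*x^4 dx = 1152/5;
    ∫_0^2 -32*x^3 dx = -128;  ∫_0^2 -24*x^2 dx = -64;  ∫_0^2 4 dx = 8.
  Sum: 8192/7 + 1024 + 1152/5 − 128 − 64 + 8 = 78424/35.
Adding: ||u||_{H^1}^2 = 31880/63 + 78424/35 = 865216/315.


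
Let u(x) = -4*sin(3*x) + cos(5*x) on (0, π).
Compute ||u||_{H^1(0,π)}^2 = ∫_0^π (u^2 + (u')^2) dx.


||u||_{H^1(0,π)}^2 = 93*π

u'(x) = -5*sin(5*x) - 12*cos(3*x).
Expand u² and (u')² and integrate term by term on (0, π), using: for integers n ≥ 1, ∫_0^π sin²(nx) dx = ∫_0^π cos²(nx) dx = π/2; for n ≠ n', ∫_0^π sin(nx)sin(n'x) dx = ∫_0^π cos(nx)cos(n'x) dx = 0; and by product-to-sum, ∫_0^π sin(nx)cos(n'x) dx = ½∫_0^π [sin((n+n')x) + sin((n−n')x)] dx, which is 0 when n+n' is even and 2n/(n²−n'²) when n+n' is odd (it need not vanish on (0, π)).
  u² squared terms: (-4)²·∫sin(3x)² dx = 16·π/2 = 8*π;  (1)²·∫cos(5x)² dx = 1·π/2 = π/2.
  u² cross terms: 2·(-4)·(1)·∫sin(3x)·cos(5x) dx = -8·(0) = 0.
  So ∫_0^π u² dx = 8*π + π/2 + 0 = 17*π/2.
  (u')² squared terms: (-12)²·∫cos(3x)² dx = 144·π/2 = 72*π;  (-5)²·∫sin(5x)² dx = 25·π/2 = 25*π/2.
  (u')² cross terms: 2·(-12)·(-5)·∫cos(3x)·sin(5x) dx = 120·(0) = 0.
  So ∫_0^π (u')² dx = 72*π + 25*π/2 + 0 = 169*π/2.
||u||_{H^1}^2 = (17*π/2) + (169*π/2) = 93*π.


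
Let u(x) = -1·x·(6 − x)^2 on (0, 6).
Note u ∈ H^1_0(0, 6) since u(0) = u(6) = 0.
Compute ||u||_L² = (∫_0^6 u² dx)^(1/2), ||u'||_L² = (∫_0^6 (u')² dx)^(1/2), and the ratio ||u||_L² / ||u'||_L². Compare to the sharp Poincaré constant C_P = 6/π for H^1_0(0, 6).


||u||_L² / ||u'||_L² = 3*sqrt(14)/7 < C_P = 6/π.

u(x) = -1·x·(6 − x)^2, so u'(x) = 3*(2 - x)*(x - 6).
u(x) = -1·x·(6 − x)^2 vanishes at x = 0 and x = 6, so u ∈ H^1_0(0, 6). Differentiate via the product rule and integrate the resulting polynomials term by term.
  ∫_0^6 u² dx = ∫_0^6 (x^6 - 24*x^5 + 216*x^4 - 864*x^3 + 1296*x^2) dx. Term by term:
    ∫_0^6 x^6 dx = 279936/7;  ∫_0^6 -24*x^5 dx = -186624;  ∫_0^6 216*x^4 dx = 1679616/5;
    ∫_0^6 -864*x^3 dx = -279936;  ∫_0^6 1296*x^2 dx = 93312.
  Sum: 279936/7 − 186624 + 1679616/5 − 279936 + 93312 = 93312/35.
  ∫_0^6 (u')² dx = ∫_0^6 (9*x^4 - 144*x^3 + 792*x^2 - 1728*x + 1296) dx. Term by term:
    ∫_0^6 9*x^4 dx = 69984/5;  ∫_0^6 -144*x^3 dx = -46656;  ∫_0^6 792*x^2 dx = 57024;
    ∫_0^6 -1728*x dx = -31104;  ∫_0^6 1296 dx = 7776.
  Sum: 69984/5 − 46656 + 57024 − 31104 + 7776 = 5184/5.
∫_0^6 u² dx = 93312/35, so ||u||_L² = 216*sqrt(70)/35.
∫_0^6 (u')² dx = 5184/5, so ||u'||_L² = 72*sqrt(5)/5.
Ratio ||u||_L² / ||u'||_L² = 3*sqrt(14)/7.
Sharp Poincaré constant on H^1_0(0, 6) is C_P = L/π = 6/π, achieved by sin(π/6·x).
A polynomial bump cannot attain the sharp Poincaré constant (only the first sine eigenfunction does), so the ratio is strictly less than C_P, consistent with ||u||_L² ≤ C_P ||u'||_L².


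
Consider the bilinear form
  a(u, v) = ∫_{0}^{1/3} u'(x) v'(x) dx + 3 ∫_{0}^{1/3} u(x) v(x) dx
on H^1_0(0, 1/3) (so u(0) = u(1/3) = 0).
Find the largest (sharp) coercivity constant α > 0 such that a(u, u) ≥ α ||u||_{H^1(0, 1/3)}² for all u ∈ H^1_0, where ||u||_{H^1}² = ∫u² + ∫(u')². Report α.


α = 1

Coercivity of a(·,·) on H^1_0(0, 1/3) means a(u, u) ≥ α ||u||_{H^1}² for every u ∈ H^1_0.
The interval has length L = 1/3, and Poincaré/coercivity depend only on L. Here a(u, u) = ∫(u')² + (3)·∫u².
Here c = 3 ≥ 1, so a(u,u) = ∫(u')² + c∫u² ≥ ∫(u')² + ∫u² = ||u||_{H^1}², i.e. α = 1 works. No larger α is possible: a(u,u) ≥ α||u||_{H^1}² means (1−α)∫(u')² ≥ (α−c)∫u², and for the modes u_n = sin(nπ(x−x₀)/L) (x₀ the left endpoint) one has ∫u_n²/∫(u_n')² = (L/(nπ))² → 0, so a(u_n,u_n)/||u_n||_{H^1}² → 1. Hence the optimal constant is α = 1.
Therefore α = 1.


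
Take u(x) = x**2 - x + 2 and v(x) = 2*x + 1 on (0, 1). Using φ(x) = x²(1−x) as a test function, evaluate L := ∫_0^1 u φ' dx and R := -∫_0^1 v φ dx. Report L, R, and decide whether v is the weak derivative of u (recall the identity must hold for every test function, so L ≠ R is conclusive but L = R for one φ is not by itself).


LHS = -1/60, RHS = -11/60. No, v is not the weak derivative of u.

u(x) = x**2 - x + 2, classical derivative u'(x) = 2*x - 1.
φ(x) = x²(1−x), so φ'(x) = x*(2 - 3*x).
Note φ(0) = φ(1) = 0, so the boundary term u·φ vanishes.
LHS = ∫_0^1 u(x) φ'(x) dx = ∫_0^1 (-3*x^4 + 5*x^3 - 8*x^2 + 4*x) dx. Term by term:
  ∫_0^1 -3*x^4 dx = -3/5;  ∫_0^1 5*x^3 dx = 5/4;  ∫_0^1 -8*x^2 dx = -8/3;
  ∫_0^1 4*x dx = 2.
Sum: -3/5 + 5/4 − 8/3 + 2 = -1/60.
So LHS = -1/60.
∫_0^1 v(x) φ(x) dx = ∫_0^1 (-2*x^4 + x^3 + x^2) dx. Term by term:
  ∫_0^1 -2*x^4 dx = -2/5;  ∫_0^1 x^3 dx = 1/4;  ∫_0^1 x^2 dx = 1/3.
Sum: -2/5 + 1/4 + 1/3 = 11/60.
So RHS = -∫_0^1 v(x) φ(x) dx = -11/60.
LHS − RHS = 1/6 ≠ 0, so the identity fails.
(For a valid weak derivative the identity must hold for EVERY test function, in particular this one. The failure shows v is NOT the weak derivative of u.)
Correct weak derivative would be u'(x) = 2*x - 1.


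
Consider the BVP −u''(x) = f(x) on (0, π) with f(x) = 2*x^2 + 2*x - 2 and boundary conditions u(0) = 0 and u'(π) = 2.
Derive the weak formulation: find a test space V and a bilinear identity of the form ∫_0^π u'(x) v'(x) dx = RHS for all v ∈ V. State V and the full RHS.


V = {v ∈ H^1(0, π) : v(0) = 0} (test functions vanish at x = 0 where u is specified); weak form: ∫_0^π u'v' dx = ∫_0^π (2*x^2 + 2*x - 2) v dx + 2·v(π) for all v ∈ V.

Multiply both sides by a test function v and integrate from 0 to π:
  ∫_0^π −u''(x) v(x) dx = ∫_0^π f(x) v(x) dx.
Integrate the LHS by parts once:
  ∫_0^π −u'' v dx = −[u'(x) v(x)]_0^π + ∫_0^π u'(x) v'(x) dx.
Thus ∫_0^π u'(x) v'(x) dx = ∫_0^π f(x) v(x) dx + [u'(x) v(x)]_0^π.
Choose V so that boundary terms are either known or forced to vanish.
Mixed BC: u(0) = 0 (Dirichlet) and u'(π) = 2 (Neumann). Define V = {v ∈ H^1(0, π) : v(0) = 0}. Then [u' v]_0^π = u'(π)·v(π) − u'(0)·0 = 2·v(π).
Weak formulation: find u (satisfying any essential BC) such that ∫_0^π u'(x) v'(x) dx = ∫_0^π f v dx + 2·v(π) for all v ∈ V (Dirichlet at 0 absorbed into V; Neumann datum at x = π contributes the boundary term).
Substituting f(x) = 2*x^2 + 2*x - 2, the right-hand side is ∫_0^π (2*x^2 + 2*x - 2) v dx + 2·v(π).


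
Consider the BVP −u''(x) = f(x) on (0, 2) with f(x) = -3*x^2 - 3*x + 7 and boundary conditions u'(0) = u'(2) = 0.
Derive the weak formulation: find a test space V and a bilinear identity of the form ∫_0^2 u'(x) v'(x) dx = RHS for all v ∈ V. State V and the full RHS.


V = H^1(0, 2) (no boundary constraint on v; u is determined up to an additive constant); weak form: ∫_0^2 u'v' dx = ∫_0^2 (-3*x^2 - 3*x + 7) v dx for all v ∈ V.

Multiply both sides by a test function v and integrate from 0 to 2:
  ∫_0^2 −u''(x) v(x) dx = ∫_0^2 f(x) v(x) dx.
Integrate the LHS by parts once:
  ∫_0^2 −u'' v dx = −[u'(x) v(x)]_0^2 + ∫_0^2 u'(x) v'(x) dx.
Thus ∫_0^2 u'(x) v'(x) dx = ∫_0^2 f(x) v(x) dx + [u'(x) v(x)]_0^2.
Choose V so that boundary terms are either known or forced to vanish.
u has homogeneous Neumann: u'(0) = u'(2) = 0. So [u' v]_0^2 = 0·v(2) − 0·v(0) = 0 for any v; take V = H^1(0, 2).
Weak formulation: find u (satisfying any essential BC) such that ∫_0^2 u'(x) v'(x) dx = ∫_0^2 f v dx for all v ∈ V (homogeneous Neumann, so boundary terms vanish).
Substituting f(x) = -3*x^2 - 3*x + 7, the right-hand side is ∫_0^2 (-3*x^2 - 3*x + 7) v dx.
Compatibility check (pure Neumann): taking v ≡ 1 ∈ V gives 0 = ∫_0^2 f dx + (0) − (0), i.e. ∫_0^2 f dx must equal u'(0) − u'(2) = 0. Indeed ∫_0^2 (-3*x^2 - 3*x + 7) dx = 0, so the data are compatible. The solution is then unique only up to an additive constant (fix it e.g. by requiring ∫_0^2 u dx = 0).


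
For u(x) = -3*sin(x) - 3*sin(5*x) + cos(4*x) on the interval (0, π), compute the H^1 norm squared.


||u||_{H^1(0,π)}^2 = -1496/15 + 269*π/2

u'(x) = -4*sin(4*x) - 3*cos(x) - 15*cos(5*x).
Expand u² and (u')² and integrate term by term on (0, π), using: for integers n ≥ 1, ∫_0^π sin²(nx) dx = ∫_0^π cos²(nx) dx = π/2; for n ≠ n', ∫_0^π sin(nx)sin(n'x) dx = ∫_0^π cos(nx)cos(n'x) dx = 0; and by product-to-sum, ∫_0^π sin(nx)cos(n'x) dx = ½∫_0^π [sin((n+n')x) + sin((n−n')x)] dx, which is 0 when n+n' is even and 2n/(n²−n'²) when n+n' is odd (it need not vanish on (0, π)).
  u² squared terms: (-3)²·∫sin(x)² dx = 9·π/2 = 9*π/2;  (-3)²·∫sin(5x)² dx = 9·π/2 = 9*π/2;  (1)²·∫cos(4x)² dx = 1·π/2 = π/2.
  u² cross terms: 2·(-3)·(-3)·∫sin(x)·sin(5x) dx = 18·(0) = 0;  2·(-3)·(1)·∫sin(x)·cos(4x) dx = -6·(-2/15) = 4/5;  2·(-3)·(1)·∫sin(5x)·cos(4x) dx = -6·(10/9) = -20/3.
  So ∫_0^π u² dx = 9*π/2 + 9*π/2 + π/2 + 0 + 4/5 − 20/3 = -88/15 + 19*π/2.
  (u')² squared terms: (-15)²·∫cos(5x)² dx = 225·π/2 = 225*π/2;  (-4)²·∫sin(4x)² dx = 16·π/2 = 8*π;  (-3)²·∫cos(x)² dx = 9·π/2 = 9*π/2.
  (u')² cross terms: 2·(-15)·(-4)·∫cos(5x)·sin(4x) dx = 120·(-8/9) = -320/3;  2·(-15)·(-3)·∫cos(5x)·cos(x) dx = 90·(0) = 0;  2·(-4)·(-3)·∫sin(4x)·cos(x) dx = 24·(8/15) = 64/5.
  So ∫_0^π (u')² dx = 225*π/2 + 8*π + 9*π/2 − 320/3 + 0 + 64/5 = -1408/15 + 125*π.
||u||_{H^1}^2 = (-88/15 + 19*π/2) + (-1408/15 + 125*π) = -1496/15 + 269*π/2.


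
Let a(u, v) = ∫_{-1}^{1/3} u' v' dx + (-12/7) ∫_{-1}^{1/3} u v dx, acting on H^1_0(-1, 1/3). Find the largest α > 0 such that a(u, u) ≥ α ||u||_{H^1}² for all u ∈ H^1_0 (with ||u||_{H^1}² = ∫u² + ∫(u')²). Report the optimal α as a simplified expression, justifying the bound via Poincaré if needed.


α = 3*(-64 + 21*π^2)/(7*(16 + 9*π^2))

Coercivity of a(·,·) on H^1_0(-1, 1/3) means a(u, u) ≥ α ||u||_{H^1}² for every u ∈ H^1_0.
The interval has length L = 4/3, and Poincaré/coercivity depend only on L. Here a(u, u) = ∫(u')² + (-12/7)·∫u².
Here c = -12/7 < 0 with |c| < (π/L)² = 9*π^2/16, so coercivity still holds. The condition a(u,u) ≥ α||u||_{H^1}² reads (1−α)∫(u')² ≥ (α−c)∫u². Any admissible α is ≤ 1 (rapidly oscillating u have ∫u²/∫(u')² → 0), and α = 1 would force 0 ≥ (1−c)∫u², impossible since c < 1; so 1−α > 0. By the sharp Poincaré inequality on H^1_0 of an interval of length L, ∫(u')² ≥ (π/L)²∫u² with equality for the first sine mode sin(π(x−x₀)/L) (x₀ the left endpoint), so the inequality holds for all u iff (1−α)(π/L)² ≥ α − c, i.e. α ≤ ((π/L)² + c)/((π/L)² + 1) = (1 + c(L/π)²)/(1 + (L/π)²). (Direct route, valid since c ≤ 0: Poincaré gives c∫u² ≥ c(L/π)²∫(u')², so a(u,u) ≥ (1 + c(L/π)²)∫(u')², while ||u||_{H^1}² ≤ (1 + (L/π)²)∫(u')²; dividing yields the same α.) With (π/L)² = 9*π^2/16 and c = -12/7, the largest admissible constant is α = ((π/L)² + c)/((π/L)² + 1).
Simplifying, α = 3*(-64 + 21*π^2)/(7*(16 + 9*π^2)).


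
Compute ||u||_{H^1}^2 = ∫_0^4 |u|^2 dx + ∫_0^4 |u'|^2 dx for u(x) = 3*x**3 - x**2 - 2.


||u||_{H^1}^2 = 3242128/105

The H^1 norm (squared) on an interval (0, L) is
  ||u||_{H^1}^2 = ∫_0^L u(x)^2 dx + ∫_0^L u'(x)^2 dx.
Compute u'(x) = 9*x**2 - 2*x.
Then u(x)^2 = 9*x**6 - 6*x**5 + x**4 - 12*x**3 + 4*x**2 + 4 and u'(x)^2 = 81*x**4 - 36*x**3 + 4*x**2.
Integrate each monomial from 0 to 4 using ∫_0^4 c·x^n dx = c·4^(n+1)/(n+1):
  ∫_0^4 u(x)^2 dx = ∫_0^4 (9*x^6 - 6*x^5 + x^4 - 12*x^3 + 4*x^2 + 4) dx. Term by term:
    ∫_0^4 9*x^6 dx = 147456/7;  ∫_0^4 -6*x^5 dx = -4096;  ∫_0^4 x^4 dx = 1024/5;
    ∫_0^4 -12*x^3 dx = -768;  ∫_0^4 4*x^2 dx = 256/3;  ∫_0^4 4 dx = 16.
  Sum: 147456/7 − 4096 + 1024/5 − 768 + 256/3 + 16 = 1733264/105.
  ∫_0^4 u'(x)^2 dx = ∫_0^4 (81*x^4 - 36*x^3 + 4*x^2) dx. Term by term:
    ∫_0^4 81*x^4 dx = 82944/5;  ∫_0^4 -36*x^3 dx = -2304;  ∫_0^4 4*x^2 dx = 256/3.
  Sum: 82944/5 − 2304 + 256/3 = 215552/15.
Adding: ||u||_{H^1}^2 = 1733264/105 + 215552/15 = 3242128/105.


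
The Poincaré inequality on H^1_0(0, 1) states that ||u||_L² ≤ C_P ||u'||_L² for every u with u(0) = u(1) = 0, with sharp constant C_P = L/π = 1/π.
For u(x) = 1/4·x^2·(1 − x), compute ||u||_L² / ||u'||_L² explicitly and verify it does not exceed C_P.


||u||_L² / ||u'||_L² = sqrt(14)/14 < C_P = 1/π.

u(x) = 1/4·x^2·(1 − x), so u'(x) = x*(2 - 3*x)/4.
u(x) = 1/4·x^2·(1 − x) vanishes at x = 0 and x = 1, so u ∈ H^1_0(0, 1). Differentiate via the product rule and integrate the resulting polynomials term by term.
  ∫_0^1 u² dx = ∫_0^1 (x^6/16 - x^5/8 + x^4/16) dx. Term by term:
    ∫_0^1 x^6/16 dx = 1/112;  ∫_0^1 -x^5/8 dx = -1/48;  ∫_0^1 x^4/16 dx = 1/80.
  Sum: 1/112 − 1/48 + 1/80 = 1/1680.
  ∫_0^1 (u')² dx = ∫_0^1 (9*x^4/16 - 3*x^3/4 + x^2/4) dx. Term by term:
    ∫_0^1 9*x^4/16 dx = 9/80;  ∫_0^1 -3*x^3/4 dx = -3/16;  ∫_0^1 x^2/4 dx = 1/12.
  Sum: 9/80 − 3/16 + 1/12 = 1/120.
∫_0^1 u² dx = 1/1680, so ||u||_L² = sqrt(105)/420.
∫_0^1 (u')² dx = 1/120, so ||u'||_L² = sqrt(30)/60.
Ratio ||u||_L² / ||u'||_L² = sqrt(14)/14.
Sharp Poincaré constant on H^1_0(0, 1) is C_P = L/π = 1/π, achieved by sin(π·x).
A polynomial bump cannot attain the sharp Poincaré constant (only the first sine eigenfunction does), so the ratio is strictly less than C_P, consistent with ||u||_L² ≤ C_P ||u'||_L².


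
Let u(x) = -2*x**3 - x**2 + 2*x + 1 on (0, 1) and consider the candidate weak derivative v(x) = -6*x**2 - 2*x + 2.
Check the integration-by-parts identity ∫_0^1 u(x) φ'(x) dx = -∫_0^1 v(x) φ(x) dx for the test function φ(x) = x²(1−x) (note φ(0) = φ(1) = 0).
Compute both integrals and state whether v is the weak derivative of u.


LHS = 2/15, RHS = 2/15. Yes, v = u' weakly.

u(x) = -2*x**3 - x**2 + 2*x + 1, classical derivative u'(x) = -6*x**2 - 2*x + 2.
φ(x) = x²(1−x), so φ'(x) = x*(2 - 3*x).
Note φ(0) = φ(1) = 0, so the boundary term u·φ vanishes.
LHS = ∫_0^1 u(x) φ'(x) dx = ∫_0^1 (6*x^5 - x^4 - 8*x^3 + x^2 + 2*x) dx. Term by term:
  ∫_0^1 6*x^5 dx = 1;  ∫_0^1 -x^4 dx = -1/5;  ∫_0^1 -8*x^3 dx = -2;
  ∫_0^1 x^2 dx = 1/3;  ∫_0^1 2*x dx = 1.
Sum: 1 − 1/5 − 2 + 1/3 + 1 = 2/15.
So LHS = 2/15.
∫_0^1 v(x) φ(x) dx = ∫_0^1 (6*x^5 - 4*x^4 - 4*x^3 + 2*x^2) dx. Term by term:
  ∫_0^1 6*x^5 dx = 1;  ∫_0^1 -4*x^4 dx = -4/5;  ∫_0^1 -4*x^3 dx = -1;
  ∫_0^1 2*x^2 dx = 2/3.
Sum: 1 − 4/5 − 1 + 2/3 = -2/15.
So RHS = -∫_0^1 v(x) φ(x) dx = 2/15.
LHS = RHS, so the identity holds for this test φ.
Moreover u is smooth here and v(x) = u'(x) = -6*x**2 - 2*x + 2 pointwise, so the identity holds for every test function. Hence v is the weak derivative of u.


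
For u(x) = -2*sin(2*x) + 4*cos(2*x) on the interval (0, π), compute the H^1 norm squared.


||u||_{H^1(0,π)}^2 = 50*π

u'(x) = -8*sin(2*x) - 4*cos(2*x).
Expand u² and (u')² and integrate term by term on (0, π), using: for integers n ≥ 1, ∫_0^π sin²(nx) dx = ∫_0^π cos²(nx) dx = π/2; for n ≠ n', ∫_0^π sin(nx)sin(n'x) dx = ∫_0^π cos(nx)cos(n'x) dx = 0; and by product-to-sum, ∫_0^π sin(nx)cos(n'x) dx = ½∫_0^π [sin((n+n')x) + sin((n−n')x)] dx, which is 0 when n+n' is even and 2n/(n²−n'²) when n+n' is odd (it need not vanish on (0, π)).
  u² squared terms: (-2)²·∫sin(2x)² dx = 4·π/2 = 2*π;  (4)²·∫cos(2x)² dx = 16·π/2 = 8*π.
  u² cross terms: 2·(-2)·(4)·∫sin(2x)·cos(2x) dx = -16·(0) = 0.
  So ∫_0^π u² dx = 2*π + 8*π + 0 = 10*π.
  (u')² squared terms: (-8)²·∫sin(2x)² dx = 64·π/2 = 32*π;  (-4)²·∫cos(2x)² dx = 16·π/2 = 8*π.
  (u')² cross terms: 2·(-8)·(-4)·∫sin(2x)·cos(2x) dx = 64·(0) = 0.
  So ∫_0^π (u')² dx = 32*π + 8*π + 0 = 40*π.
||u||_{H^1}^2 = (10*π) + (40*π) = 50*π.


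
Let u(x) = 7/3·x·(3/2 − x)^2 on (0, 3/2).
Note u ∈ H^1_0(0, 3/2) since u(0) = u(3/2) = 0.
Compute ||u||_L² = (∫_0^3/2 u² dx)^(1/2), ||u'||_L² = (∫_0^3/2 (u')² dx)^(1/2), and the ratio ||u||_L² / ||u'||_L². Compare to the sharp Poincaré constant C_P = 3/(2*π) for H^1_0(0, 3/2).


||u||_L² / ||u'||_L² = 3*sqrt(14)/28 < C_P = 3/(2*π).

u(x) = 7/3·x·(3/2 − x)^2, so u'(x) = 7*x^2 - 14*x + 21/4.
u(x) = 7/3·x·(3/2 − x)^2 vanishes at x = 0 and x = 3/2, so u ∈ H^1_0(0, 3/2). Differentiate via the product rule and integrate the resulting polynomials term by term.
  ∫_0^3/2 u² dx = ∫_0^3/2 (49*x^6/9 - 98*x^5/3 + 147*x^4/2 - 147*x^3/2 + 441*x^2/16) dx. Term by term:
    ∫_0^3/2 49*x^6/9 dx = 1701/128;  ∫_0^3/2 -98*x^5/3 dx = -3969/64;  ∫_0^3/2 147*x^4/2 dx = 35721/320;
    ∫_0^3/2 -147*x^3/2 dx = -11907/128;  ∫_0^3/2 441*x^2/16 dx = 3969/128.
  Sum: 1701/128 − 3969/64 + 35721/320 − 11907/128 + 3969/128 = 567/640.
  ∫_0^3/2 (u')² dx = ∫_0^3/2 (49*x^4 - 196*x^3 + 539*x^2/2 - 147*x + 441/16) dx. Term by term:
    ∫_0^3/2 49*x^4 dx = 11907/160;  ∫_0^3/2 -196*x^3 dx = -3969/16;  ∫_0^3/2 539*x^2/2 dx = 4851/16;
    ∫_0^3/2 -147*x dx = -1323/8;  ∫_0^3/2 441/16 dx = 1323/32.
  Sum: 11907/160 − 3969/16 + 4851/16 − 1323/8 + 1323/32 = 441/80.
∫_0^3/2 u² dx = 567/640, so ||u||_L² = 9*sqrt(70)/80.
∫_0^3/2 (u')² dx = 441/80, so ||u'||_L² = 21*sqrt(5)/20.
Ratio ||u||_L² / ||u'||_L² = 3*sqrt(14)/28.
Sharp Poincaré constant on H^1_0(0, 3/2) is C_P = L/π = 3/(2*π), achieved by sin(2*π/3·x).
A polynomial bump cannot attain the sharp Poincaré constant (only the first sine eigenfunction does), so the ratio is strictly less than C_P, consistent with ||u||_L² ≤ C_P ||u'||_L².


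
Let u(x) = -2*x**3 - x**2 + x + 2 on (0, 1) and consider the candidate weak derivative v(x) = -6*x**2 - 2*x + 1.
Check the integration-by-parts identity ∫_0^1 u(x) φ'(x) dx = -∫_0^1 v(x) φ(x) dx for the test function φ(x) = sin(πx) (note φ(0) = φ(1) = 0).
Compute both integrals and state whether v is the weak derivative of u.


LHS = -24/π^3 + 6/π, RHS = -24/π^3 + 6/π. Yes, v = u' weakly.

u(x) = -2*x**3 - x**2 + x + 2, classical derivative u'(x) = -6*x**2 - 2*x + 1.
φ(x) = sin(πx), so φ'(x) = π*cos(π*x).
Note φ(0) = φ(1) = 0, so the boundary term u·φ vanishes.
LHS = ∫_0^1 u(x) φ'(x) dx = ∫_0^1 (-2*π*x^3*cos(π*x) - π*x^2*cos(π*x) + π*x*cos(π*x) + 2*π*cos(π*x)) dx. Term by term:
  ∫_0^1 2*π*cos(π*x) dx = 0;  ∫_0^1 π*x*cos(π*x) dx = -2/π;  ∫_0^1 -π*x^2*cos(π*x) dx = 2/π;
  ∫_0^1 -2*π*x^3*cos(π*x) dx = -24/π^3 + 6/π.
Sum: 0 − 2/π + 2/π + -24/π^3 + 6/π = -24/π^3 + 6/π.
So LHS = -24/π^3 + 6/π.
∫_0^1 v(x) φ(x) dx = ∫_0^1 (-6*x^2*sin(π*x) - 2*x*sin(π*x) + sin(π*x)) dx. Term by term:
  ∫_0^1 -6*x^2*sin(π*x) dx = -6/π + 24/π^3;  ∫_0^1 -2*x*sin(π*x) dx = -2/π;  ∫_0^1 sin(π*x) dx = 2/π.
Sum: -6/π + 24/π^3 − 2/π + 2/π = -6/π + 24/π^3.
So RHS = -∫_0^1 v(x) φ(x) dx = -24/π^3 + 6/π.
LHS = RHS, so the identity holds for this test φ.
Moreover u is smooth here and v(x) = u'(x) = -6*x**2 - 2*x + 1 pointwise, so the identity holds for every test function. Hence v is the weak derivative of u.


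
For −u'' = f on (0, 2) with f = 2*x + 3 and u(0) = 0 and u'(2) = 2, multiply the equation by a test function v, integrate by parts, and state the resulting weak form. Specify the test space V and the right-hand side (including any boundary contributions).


V = {v ∈ H^1(0, 2) : v(0) = 0} (test functions vanish at x = 0 where u is specified); weak form: ∫_0^2 u'v' dx = ∫_0^2 (2*x + 3) v dx + 2·v(2) for all v ∈ V.

Multiply both sides by a test function v and integrate from 0 to 2:
  ∫_0^2 −u''(x) v(x) dx = ∫_0^2 f(x) v(x) dx.
Integrate the LHS by parts once:
  ∫_0^2 −u'' v dx = −[u'(x) v(x)]_0^2 + ∫_0^2 u'(x) v'(x) dx.
Thus ∫_0^2 u'(x) v'(x) dx = ∫_0^2 f(x) v(x) dx + [u'(x) v(x)]_0^2.
Choose V so that boundary terms are either known or forced to vanish.
Mixed BC: u(0) = 0 (Dirichlet) and u'(2) = 2 (Neumann). Define V = {v ∈ H^1(0, 2) : v(0) = 0}. Then [u' v]_0^2 = u'(2)·v(2) − u'(0)·0 = 2·v(2).
Weak formulation: find u (satisfying any essential BC) such that ∫_0^2 u'(x) v'(x) dx = ∫_0^2 f v dx + 2·v(2) for all v ∈ V (Dirichlet at 0 absorbed into V; Neumann datum at x = 2 contributes the boundary term).
Substituting f(x) = 2*x + 3, the right-hand side is ∫_0^2 (2*x + 3) v dx + 2·v(2).


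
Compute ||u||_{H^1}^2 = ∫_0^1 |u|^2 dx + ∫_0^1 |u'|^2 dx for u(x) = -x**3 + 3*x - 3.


||u||_{H^1}^2 = 577/70

The H^1 norm (squared) on an interval (0, L) is
  ||u||_{H^1}^2 = ∫_0^L u(x)^2 dx + ∫_0^L u'(x)^2 dx.
Compute u'(x) = 3 - 3*x**2.
Then u(x)^2 = x**6 - 6*x**4 + 6*x**3 + 9*x**2 - 18*x + 9 and u'(x)^2 = 9*x**4 - 18*x**2 + 9.
Integrate each monomial from 0 to 1 using ∫_0^1 c·x^n dx = c·1^(n+1)/(n+1):
  ∫_0^1 u(x)^2 dx = ∫_0^1 (x^6 - 6*x^4 + 6*x^3 + 9*x^2 - 18*x + 9) dx. Term by term:
    ∫_0^1 x^6 dx = 1/7;  ∫_0^1 -6*x^4 dx = -6/5;  ∫_0^1 6*x^3 dx = 3/2;
    ∫_0^1 9*x^2 dx = 3;  ∫_0^1 -18*x dx = -9;  ∫_0^1 9 dx = 9.
  Sum: 1/7 − 6/5 + 3/2 + 3 − 9 + 9 = 241/70.
  ∫_0^1 u'(x)^2 dx = ∫_0^1 (9*x^4 - 18*x^2 + 9) dx. Term by term:
    ∫_0^1 9*x^4 dx = 9/5;  ∫_0^1 -18*x^2 dx = -6;  ∫_0^1 9 dx = 9.
  Sum: 9/5 − 6 + 9 = 24/5.
Adding: ||u||_{H^1}^2 = 241/70 + 24/5 = 577/70.


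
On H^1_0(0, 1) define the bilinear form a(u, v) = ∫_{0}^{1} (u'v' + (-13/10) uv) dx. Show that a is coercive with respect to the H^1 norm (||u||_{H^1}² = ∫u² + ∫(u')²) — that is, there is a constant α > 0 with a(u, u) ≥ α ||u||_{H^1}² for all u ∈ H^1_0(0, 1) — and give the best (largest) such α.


α = (-13/10 + π^2)/(1 + π^2)

Coercivity of a(·,·) on H^1_0(0, 1) means a(u, u) ≥ α ||u||_{H^1}² for every u ∈ H^1_0.
The interval has length L = 1, and Poincaré/coercivity depend only on L. Here a(u, u) = ∫(u')² + (-13/10)·∫u².
Here c = -13/10 < 0 with |c| < (π/L)² = π^2, so coercivity still holds. The condition a(u,u) ≥ α||u||_{H^1}² reads (1−α)∫(u')² ≥ (α−c)∫u². Any admissible α is ≤ 1 (rapidly oscillating u have ∫u²/∫(u')² → 0), and α = 1 would force 0 ≥ (1−c)∫u², impossible since c < 1; so 1−α > 0. By the sharp Poincaré inequality on H^1_0 of an interval of length L, ∫(u')² ≥ (π/L)²∫u² with equality for the first sine mode sin(π(x−x₀)/L) (x₀ the left endpoint), so the inequality holds for all u iff (1−α)(π/L)² ≥ α − c, i.e. α ≤ ((π/L)² + c)/((π/L)² + 1) = (1 + c(L/π)²)/(1 + (L/π)²). (Direct route, valid since c ≤ 0: Poincaré gives c∫u² ≥ c(L/π)²∫(u')², so a(u,u) ≥ (1 + c(L/π)²)∫(u')², while ||u||_{H^1}² ≤ (1 + (L/π)²)∫(u')²; dividing yields the same α.) With (π/L)² = π^2 and c = -13/10, the largest admissible constant is α = ((π/L)² + c)/((π/L)² + 1).
Simplifying, α = (-13/10 + π^2)/(1 + π^2).


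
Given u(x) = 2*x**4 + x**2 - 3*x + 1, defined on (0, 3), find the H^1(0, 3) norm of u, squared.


||u||_{H^1}^2 = 2052669/70

The H^1 norm (squared) on an interval (0, L) is
  ||u||_{H^1}^2 = ∫_0^L u(x)^2 dx + ∫_0^L u'(x)^2 dx.
Compute u'(x) = 8*x**3 + 2*x - 3.
Then u(x)^2 = 4*x**8 + 4*x**6 - 12*x**5 + 5*x**4 - 6*x**3 + 11*x**2 - 6*x + 1 and u'(x)^2 = 64*x**6 + 32*x**4 - 48*x**3 + 4*x**2 - 12*x + 9.
Integrate each monomial from 0 to 3 using ∫_0^3 c·x^n dx = c·3^(n+1)/(n+1):
  ∫_0^3 u(x)^2 dx = ∫_0^3 (4*x^8 + 4*x^6 - 12*x^5 + 5*x^4 - 6*x^3 + 11*x^2 - 6*x + 1) dx. Term by term:
    ∫_0^3 4*x^8 dx = 8748;  ∫_0^3 4*x^6 dx = 8748/7;  ∫_0^3 -12*x^5 dx = -1458;
    ∫_0^3 5*x^4 dx = 243;  ∫_0^3 -6*x^3 dx = -243/2;  ∫_0^3 11*x^2 dx = 99;
    ∫_0^3 -6*x dx = -27;  ∫_0^3 1 dx = 3.
  Sum: 8748 + 8748/7 − 1458 + 243 − 243/2 + 99 − 27 + 3 = 122307/14.
  ∫_0^3 u'(x)^2 dx = ∫_0^3 (64*x^6 + 32*x^4 - 48*x^3 + 4*x^2 - 12*x + 9) dx. Term by term:
    ∫_0^3 64*x^6 dx = 139968/7;  ∫_0^3 32*x^4 dx = 7776/5;  ∫_0^3 -48*x^3 dx = -972;
    ∫_0^3 4*x^2 dx = 36;  ∫_0^3 -12*x dx = -54;  ∫_0^3 9 dx = 27.
  Sum: 139968/7 + 7776/5 − 972 + 36 − 54 + 27 = 720567/35.
Adding: ||u||_{H^1}^2 = 122307/14 + 720567/35 = 2052669/70.


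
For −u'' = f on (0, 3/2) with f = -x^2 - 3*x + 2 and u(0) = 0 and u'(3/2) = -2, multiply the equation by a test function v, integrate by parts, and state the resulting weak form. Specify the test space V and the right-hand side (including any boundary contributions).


V = {v ∈ H^1(0, 3/2) : v(0) = 0} (test functions vanish at x = 0 where u is specified); weak form: ∫_0^3/2 u'v' dx = ∫_0^3/2 (-x^2 - 3*x + 2) v dx − 2·v(3/2) for all v ∈ V.

Multiply both sides by a test function v and integrate from 0 to 3/2:
  ∫_0^3/2 −u''(x) v(x) dx = ∫_0^3/2 f(x) v(x) dx.
Integrate the LHS by parts once:
  ∫_0^3/2 −u'' v dx = −[u'(x) v(x)]_0^3/2 + ∫_0^3/2 u'(x) v'(x) dx.
Thus ∫_0^3/2 u'(x) v'(x) dx = ∫_0^3/2 f(x) v(x) dx + [u'(x) v(x)]_0^3/2.
Choose V so that boundary terms are either known or forced to vanish.
Mixed BC: u(0) = 0 (Dirichlet) and u'(3/2) = -2 (Neumann). Define V = {v ∈ H^1(0, 3/2) : v(0) = 0}. Then [u' v]_0^3/2 = u'(3/2)·v(3/2) − u'(0)·0 = − 2·v(3/2).
Weak formulation: find u (satisfying any essential BC) such that ∫_0^3/2 u'(x) v'(x) dx = ∫_0^3/2 f v dx − 2·v(3/2) for all v ∈ V (Dirichlet at 0 absorbed into V; Neumann datum at x = 3/2 contributes the boundary term).
Substituting f(x) = -x^2 - 3*x + 2, the right-hand side is ∫_0^3/2 (-x^2 - 3*x + 2) v dx − 2·v(3/2).


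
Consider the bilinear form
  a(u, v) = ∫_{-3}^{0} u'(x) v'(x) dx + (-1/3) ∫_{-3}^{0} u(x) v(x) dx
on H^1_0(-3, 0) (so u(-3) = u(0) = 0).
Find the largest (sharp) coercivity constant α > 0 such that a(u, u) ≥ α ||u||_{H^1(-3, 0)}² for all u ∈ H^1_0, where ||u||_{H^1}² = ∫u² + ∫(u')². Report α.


α = (-3 + π^2)/(9 + π^2)

Coercivity of a(·,·) on H^1_0(-3, 0) means a(u, u) ≥ α ||u||_{H^1}² for every u ∈ H^1_0.
The interval has length L = 3, and Poincaré/coercivity depend only on L. Here a(u, u) = ∫(u')² + (-1/3)·∫u².
Here c = -1/3 < 0 with |c| < (π/L)² = π^2/9, so coercivity still holds. The condition a(u,u) ≥ α||u||_{H^1}² reads (1−α)∫(u')² ≥ (α−c)∫u². Any admissible α is ≤ 1 (rapidly oscillating u have ∫u²/∫(u')² → 0), and α = 1 would force 0 ≥ (1−c)∫u², impossible since c < 1; so 1−α > 0. By the sharp Poincaré inequality on H^1_0 of an interval of length L, ∫(u')² ≥ (π/L)²∫u² with equality for the first sine mode sin(π(x−x₀)/L) (x₀ the left endpoint), so the inequality holds for all u iff (1−α)(π/L)² ≥ α − c, i.e. α ≤ ((π/L)² + c)/((π/L)² + 1) = (1 + c(L/π)²)/(1 + (L/π)²). (Direct route, valid since c ≤ 0: Poincaré gives c∫u² ≥ c(L/π)²∫(u')², so a(u,u) ≥ (1 + c(L/π)²)∫(u')², while ||u||_{H^1}² ≤ (1 + (L/π)²)∫(u')²; dividing yields the same α.) With (π/L)² = π^2/9 and c = -1/3, the largest admissible constant is α = ((π/L)² + c)/((π/L)² + 1).
Simplifying, α = (-3 + π^2)/(9 + π^2).


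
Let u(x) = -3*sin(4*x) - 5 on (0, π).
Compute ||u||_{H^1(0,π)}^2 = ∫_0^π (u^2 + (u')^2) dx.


||u||_{H^1(0,π)}^2 = 203*π/2

u'(x) = -12*cos(4*x).
Expand u² and (u')² and integrate term by term on (0, π), using: for integers n ≥ 1, ∫_0^π sin²(nx) dx = ∫_0^π cos²(nx) dx = π/2; for n ≠ n', ∫_0^π sin(nx)sin(n'x) dx = ∫_0^π cos(nx)cos(n'x) dx = 0; and by product-to-sum, ∫_0^π sin(nx)cos(n'x) dx = ½∫_0^π [sin((n+n')x) + sin((n−n')x)] dx, which is 0 when n+n' is even and 2n/(n²−n'²) when n+n' is odd (it need not vanish on (0, π)). For the constant mode: ∫_0^π 1 dx = π, ∫_0^π cos(nx) dx = 0, ∫_0^π sin(nx) dx = (1−(−1)^n)/n.
  u² squared terms: (-5)²·∫1 dx = 25·π = 25*π;  (-3)²·∫sin(4x)² dx = 9·π/2 = 9*π/2.
  u² cross terms: 2·(-5)·(-3)·∫1·sin(4x) dx = 30·(0) = 0.
  So ∫_0^π u² dx = 25*π + 9*π/2 + 0 = 59*π/2.
  (u')² squared terms: (-12)²·∫cos(4x)² dx = 144·π/2 = 72*π.
  So ∫_0^π (u')² dx = 72*π.
||u||_{H^1}^2 = (59*π/2) + (72*π) = 203*π/2.


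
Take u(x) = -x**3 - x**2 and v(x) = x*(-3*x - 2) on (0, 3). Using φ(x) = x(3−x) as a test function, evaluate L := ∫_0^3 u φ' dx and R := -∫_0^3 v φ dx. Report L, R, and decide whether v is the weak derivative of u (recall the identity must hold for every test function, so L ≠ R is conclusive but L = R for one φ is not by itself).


LHS = 999/20, RHS = 999/20. Yes, v = u' weakly.

u(x) = -x**3 - x**2, classical derivative u'(x) = -3*x**2 - 2*x.
φ(x) = x(3−x), so φ'(x) = 3 - 2*x.
Note φ(0) = φ(3) = 0, so the boundary term u·φ vanishes.
LHS = ∫_0^3 u(x) φ'(x) dx = ∫_0^3 (2*x^4 - x^3 - 3*x^2) dx. Term by term:
  ∫_0^3 2*x^4 dx = 486/5;  ∫_0^3 -x^3 dx = -81/4;  ∫_0^3 -3*x^2 dx = -27.
Sum: 486/5 − 81/4 − 27 = 999/20.
So LHS = 999/20.
∫_0^3 v(x) φ(x) dx = ∫_0^3 (3*x^4 - 7*x^3 - 6*x^2) dx. Term by term:
  ∫_0^3 3*x^4 dx = 729/5;  ∫_0^3 -7*x^3 dx = -567/4;  ∫_0^3 -6*x^2 dx = -54.
Sum: 729/5 − 567/4 − 54 = -999/20.
So RHS = -∫_0^3 v(x) φ(x) dx = 999/20.
LHS = RHS, so the identity holds for this test φ.
Moreover u is smooth here and v(x) = u'(x) = -3*x**2 - 2*x pointwise, so the identity holds for every test function. Hence v is the weak derivative of u.


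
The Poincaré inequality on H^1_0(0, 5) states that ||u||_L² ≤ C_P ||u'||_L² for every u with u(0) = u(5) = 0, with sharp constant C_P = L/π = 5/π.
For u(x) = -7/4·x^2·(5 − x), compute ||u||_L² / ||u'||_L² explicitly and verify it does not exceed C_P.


||u||_L² / ||u'||_L² = 5*sqrt(14)/14 < C_P = 5/π.

u(x) = -7/4·x^2·(5 − x), so u'(x) = 7*x*(3*x - 10)/4.
u(x) = -7/4·x^2·(5 − x) vanishes at x = 0 and x = 5, so u ∈ H^1_0(0, 5). Differentiate via the product rule and integrate the resulting polynomials term by term.
  ∫_0^5 u² dx = ∫_0^5 (49*x^6/16 - 245*x^5/8 + 1225*x^4/16) dx. Term by term:
    ∫_0^5 49*x^6/16 dx = 546875/16;  ∫_0^5 -245*x^5/8 dx = -3828125/48;  ∫_0^5 1225*x^4/16 dx = 765625/16.
  Sum: 546875/16 − 3828125/48 + 765625/16 = 109375/48.
  ∫_0^5 (u')² dx = ∫_0^5 (441*x^4/16 - 735*x^3/4 + 1225*x^2/4) dx. Term by term:
    ∫_0^5 441*x^4/16 dx = 275625/16;  ∫_0^5 -735*x^3/4 dx = -459375/16;  ∫_0^5 1225*x^2/4 dx = 153125/12.
  Sum: 275625/16 − 459375/16 + 153125/12 = 30625/24.
∫_0^5 u² dx = 109375/48, so ||u||_L² = 125*sqrt(21)/12.
∫_0^5 (u')² dx = 30625/24, so ||u'||_L² = 175*sqrt(6)/12.
Ratio ||u||_L² / ||u'||_L² = 5*sqrt(14)/14.
Sharp Poincaré constant on H^1_0(0, 5) is C_P = L/π = 5/π, achieved by sin(π/5·x).
A polynomial bump cannot attain the sharp Poincaré constant (only the first sine eigenfunction does), so the ratio is strictly less than C_P, consistent with ||u||_L² ≤ C_P ||u'||_L².


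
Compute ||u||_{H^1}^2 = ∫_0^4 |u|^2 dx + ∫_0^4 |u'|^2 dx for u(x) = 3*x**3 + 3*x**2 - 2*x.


||u||_{H^1}^2 = 5814992/105

The H^1 norm (squared) on an interval (0, L) is
  ||u||_{H^1}^2 = ∫_0^L u(x)^2 dx + ∫_0^L u'(x)^2 dx.
Compute u'(x) = 9*x**2 + 6*x - 2.
Then u(x)^2 = 9*x**6 + 18*x**5 - 3*x**4 - 12*x**3 + 4*x**2 and u'(x)^2 = 81*x**4 + 108*x**3 - 24*x + 4.
Integrate each monomial from 0 to 4 using ∫_0^4 c·x^n dx = c·4^(n+1)/(n+1):
  ∫_0^4 u(x)^2 dx = ∫_0^4 (9*x^6 + 18*x^5 - 3*x^4 - 12*x^3 + 4*x^2) dx. Term by term:
    ∫_0^4 9*x^6 dx = 147456/7;  ∫_0^4 18*x^5 dx = 12288;  ∫_0^4 -3*x^4 dx = -3072/5;
    ∫_0^4 -12*x^3 dx = -768;  ∫_0^4 4*x^2 dx = 256/3.
  Sum: 147456/7 + 12288 − 3072/5 − 768 + 256/3 = 3365888/105.
  ∫_0^4 u'(x)^2 dx = ∫_0^4 (81*x^4 + 108*x^3 - 24*x + 4) dx. Term by term:
    ∫_0^4 81*x^4 dx = 82944/5;  ∫_0^4 108*x^3 dx = 6912;  ∫_0^4 -24*x dx = -192;
    ∫_0^4 4 dx = 16.
  Sum: 82944/5 + 6912 − 192 + 16 = 116624/5.
Adding: ||u||_{H^1}^2 = 3365888/105 + 116624/5 = 5814992/105.


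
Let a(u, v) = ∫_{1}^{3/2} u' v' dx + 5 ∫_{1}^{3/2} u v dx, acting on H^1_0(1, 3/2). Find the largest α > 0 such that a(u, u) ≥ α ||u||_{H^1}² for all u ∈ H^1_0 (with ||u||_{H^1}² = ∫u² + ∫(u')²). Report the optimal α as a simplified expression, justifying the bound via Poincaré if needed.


α = 1

Coercivity of a(·,·) on H^1_0(1, 3/2) means a(u, u) ≥ α ||u||_{H^1}² for every u ∈ H^1_0.
The interval has length L = 1/2, and Poincaré/coercivity depend only on L. Here a(u, u) = ∫(u')² + (5)·∫u².
Here c = 5 ≥ 1, so a(u,u) = ∫(u')² + c∫u² ≥ ∫(u')² + ∫u² = ||u||_{H^1}², i.e. α = 1 works. No larger α is possible: a(u,u) ≥ α||u||_{H^1}² means (1−α)∫(u')² ≥ (α−c)∫u², and for the modes u_n = sin(nπ(x−x₀)/L) (x₀ the left endpoint) one has ∫u_n²/∫(u_n')² = (L/(nπ))² → 0, so a(u_n,u_n)/||u_n||_{H^1}² → 1. Hence the optimal constant is α = 1.
Therefore α = 1.


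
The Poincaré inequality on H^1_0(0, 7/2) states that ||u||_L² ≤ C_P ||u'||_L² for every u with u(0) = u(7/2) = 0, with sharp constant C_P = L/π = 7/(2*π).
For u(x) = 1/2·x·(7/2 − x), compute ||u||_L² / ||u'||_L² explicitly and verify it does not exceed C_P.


||u||_L² / ||u'||_L² = 7*sqrt(10)/20 < C_P = 7/(2*π).

u(x) = 1/2·x·(7/2 − x), so u'(x) = 7/4 - x.
u(x) = 1/2·x·(7/2 − x) vanishes at x = 0 and x = 7/2, so u ∈ H^1_0(0, 7/2). Differentiate via the product rule and integrate the resulting polynomials term by term.
  ∫_0^7/2 u² dx = ∫_0^7/2 (x^4/4 - 7*x^3/4 + 49*x^2/16) dx. Term by term:
    ∫_0^7/2 x^4/4 dx = 16807/640;  ∫_0^7/2 -7*x^3/4 dx = -16807/256;  ∫_0^7/2 49*x^2/16 dx = 16807/384.
  Sum: 16807/640 − 16807/256 + 16807/384 = 16807/3840.
  ∫_0^7/2 (u')² dx = ∫_0^7/2 (x^2 - 7*x/2 + 49/16) dx. Term by term:
    ∫_0^7/2 x^2 dx = 343/24;  ∫_0^7/2 -7*x/2 dx = -343/16;  ∫_0^7/2 49/16 dx = 343/32.
  Sum: 343/24 − 343/16 + 343/32 = 343/96.
∫_0^7/2 u² dx = 16807/3840, so ||u||_L² = 49*sqrt(105)/240.
∫_0^7/2 (u')² dx = 343/96, so ||u'||_L² = 7*sqrt(42)/24.
Ratio ||u||_L² / ||u'||_L² = 7*sqrt(10)/20.
Sharp Poincaré constant on H^1_0(0, 7/2) is C_P = L/π = 7/(2*π), achieved by sin(2*π/7·x).
A polynomial bump cannot attain the sharp Poincaré constant (only the first sine eigenfunction does), so the ratio is strictly less than C_P, consistent with ||u||_L² ≤ C_P ||u'||_L².


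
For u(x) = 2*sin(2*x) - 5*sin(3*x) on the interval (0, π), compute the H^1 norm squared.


||u||_{H^1(0,π)}^2 = 135*π

u'(x) = 4*cos(2*x) - 15*cos(3*x).
Expand u² and (u')² and integrate term by term on (0, π), using: for integers n ≥ 1, ∫_0^π sin²(nx) dx = ∫_0^π cos²(nx) dx = π/2; for n ≠ n', ∫_0^π sin(nx)sin(n'x) dx = ∫_0^π cos(nx)cos(n'x) dx = 0; and by product-to-sum, ∫_0^π sin(nx)cos(n'x) dx = ½∫_0^π [sin((n+n')x) + sin((n−n')x)] dx, which is 0 when n+n' is even and 2n/(n²−n'²) when n+n' is odd (it need not vanish on (0, π)).
  u² squared terms: (-5)²·∫sin(3x)² dx = 25·π/2 = 25*π/2;  (2)²·∫sin(2x)² dx = 4·π/2 = 2*π.
  u² cross terms: 2·(-5)·(2)·∫sin(3x)·sin(2x) dx = -20·(0) = 0.
  So ∫_0^π u² dx = 25*π/2 + 2*π + 0 = 29*π/2.
  (u')² squared terms: (-15)²·∫cos(3x)² dx = 225·π/2 = 225*π/2;  (4)²·∫cos(2x)² dx = 16·π/2 = 8*π.
  (u')² cross terms: 2·(-15)·(4)·∫cos(3x)·cos(2x) dx = -120·(0) = 0.
  So ∫_0^π (u')² dx = 225*π/2 + 8*π + 0 = 241*π/2.
||u||_{H^1}^2 = (29*π/2) + (241*π/2) = 135*π.


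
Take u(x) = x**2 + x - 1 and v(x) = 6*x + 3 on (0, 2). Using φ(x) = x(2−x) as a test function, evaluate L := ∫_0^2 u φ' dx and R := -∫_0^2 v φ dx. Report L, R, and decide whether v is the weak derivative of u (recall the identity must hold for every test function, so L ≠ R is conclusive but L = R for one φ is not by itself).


LHS = -4, RHS = -12. No, v is not the weak derivative of u.

u(x) = x**2 + x - 1, classical derivative u'(x) = 2*x + 1.
φ(x) = x(2−x), so φ'(x) = 2 - 2*x.
Note φ(0) = φ(2) = 0, so the boundary term u·φ vanishes.
LHS = ∫_0^2 u(x) φ'(x) dx = ∫_0^2 (-2*x^3 + 4*x - 2) dx. Term by term:
  ∫_0^2 -2*x^3 dx = -8;  ∫_0^2 4*x dx = 8;  ∫_0^2 -2 dx = -4.
Sum: -8 + 8 − 4 = -4.
So LHS = -4.
∫_0^2 v(x) φ(x) dx = ∫_0^2 (-6*x^3 + 9*x^2 + 6*x) dx. Term by term:
  ∫_0^2 -6*x^3 dx = -24;  ∫_0^2 9*x^2 dx = 24;  ∫_0^2 6*x dx = 12.
Sum: -24 + 24 + 12 = 12.
So RHS = -∫_0^2 v(x) φ(x) dx = -12.
LHS − RHS = 8 ≠ 0, so the identity fails.
(For a valid weak derivative the identity must hold for EVERY test function, in particular this one. The failure shows v is NOT the weak derivative of u.)
Correct weak derivative would be u'(x) = 2*x + 1.


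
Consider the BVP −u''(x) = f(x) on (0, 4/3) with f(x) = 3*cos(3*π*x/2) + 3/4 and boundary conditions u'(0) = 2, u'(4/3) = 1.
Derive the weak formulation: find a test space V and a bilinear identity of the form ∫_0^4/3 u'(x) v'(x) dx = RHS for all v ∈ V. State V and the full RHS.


V = H^1(0, 4/3) (v unrestricted at boundary; u is determined up to an additive constant); weak form: ∫_0^4/3 u'v' dx = ∫_0^4/3 (3*cos(3*π*x/2) + 3/4) v dx + v(4/3) − 2·v(0) for all v ∈ V.

Multiply both sides by a test function v and integrate from 0 to 4/3:
  ∫_0^4/3 −u''(x) v(x) dx = ∫_0^4/3 f(x) v(x) dx.
Integrate the LHS by parts once:
  ∫_0^4/3 −u'' v dx = −[u'(x) v(x)]_0^4/3 + ∫_0^4/3 u'(x) v'(x) dx.
Thus ∫_0^4/3 u'(x) v'(x) dx = ∫_0^4/3 f(x) v(x) dx + [u'(x) v(x)]_0^4/3.
Choose V so that boundary terms are either known or forced to vanish.
u has inhomogeneous Neumann u'(0) = 2, u'(4/3) = 1. [u' v]_0^4/3 = (1)·v(4/3) − (2)·v(0) = v(4/3) − 2·v(0). Take V = H^1(0, 4/3); boundary term becomes part of RHS.
Weak formulation: find u (satisfying any essential BC) such that ∫_0^4/3 u'(x) v'(x) dx = ∫_0^4/3 f v dx + v(4/3) − 2·v(0) for all v ∈ V (Neumann data are natural BCs: they enter the RHS as boundary terms).
Substituting f(x) = 3*cos(3*π*x/2) + 3/4, the right-hand side is ∫_0^4/3 (3*cos(3*π*x/2) + 3/4) v dx + v(4/3) − 2·v(0).
Compatibility check (pure Neumann): taking v ≡ 1 ∈ V gives 0 = ∫_0^4/3 f dx + (1) − (2), i.e. ∫_0^4/3 f dx must equal u'(0) − u'(4/3) = 1. Indeed ∫_0^4/3 (3*cos(3*π*x/2) + 3/4) dx = 1, so the data are compatible. The solution is then unique only up to an additive constant (fix it e.g. by requiring ∫_0^4/3 u dx = 0).
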